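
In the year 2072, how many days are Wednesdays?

52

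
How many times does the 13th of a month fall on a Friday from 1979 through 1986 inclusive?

14

Friday-the-13ths by year:
1979: Apr, Jul
1980: Jun
1981: Feb, Mar, Nov
1982: Aug
1983: May
1984: Jan, Apr, Jul
1985: Sep, Dec
1986: Jun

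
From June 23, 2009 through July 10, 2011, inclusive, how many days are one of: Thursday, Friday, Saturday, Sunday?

428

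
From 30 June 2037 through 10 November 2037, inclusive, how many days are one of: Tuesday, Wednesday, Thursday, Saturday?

77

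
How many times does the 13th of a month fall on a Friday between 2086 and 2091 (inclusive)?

10

Friday-the-13ths by year:
2086: Sep, Dec
2087: Jun
2088: Feb, Aug
2089: May
2090: Jan, Oct
2091: Apr, Jul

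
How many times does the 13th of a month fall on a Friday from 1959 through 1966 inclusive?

Friday-the-13ths by year:
1959: Feb, Mar, Nov
1960: May
1961: Jan, Oct
1962: Apr, Jul
1963: Sep, Dec
1964: Mar, Nov
1965: Aug
1966: May

14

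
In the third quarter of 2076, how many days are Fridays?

13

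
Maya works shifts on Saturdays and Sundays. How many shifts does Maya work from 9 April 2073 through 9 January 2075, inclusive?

183

9 April 2073 is a Sunday.
From 9 April 2073 to 9 January 2075 is 641 days inclusive.
641 = 7 × 91 + 4, so there are 91 full weeks plus 4 extra days.
Each full week contributes 2 days from the set (Sat, Sun): 91 × 2 = 182.
The 4 extra days are Sunday, Monday, Tuesday, Wednesday — 1 of them qualifies.
Total: 182 + 1 = 183.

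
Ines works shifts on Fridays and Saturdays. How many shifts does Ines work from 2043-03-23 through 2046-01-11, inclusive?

292

2043-03-23 is a Monday.
From 2043-03-23 to 2046-01-11 is 1026 days inclusive.
1026 = 7 × 146 + 4, so there are 146 full weeks plus 4 extra days.
Each full week contributes 2 days from the set (Fri, Sat): 146 × 2 = 292.
The 4 extra days are Monday, Tuesday, Wednesday, Thursday — none qualify.
Total: 292 + 0 = 292.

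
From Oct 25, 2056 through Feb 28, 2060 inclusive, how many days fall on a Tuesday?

174 Tuesdays

Oct 25, 2056 is a Wednesday.
From Oct 25, 2056 to Feb 28, 2060 is 1222 days inclusive.
1222 = 7 × 174 + 4, so there are 174 full weeks plus 4 extra days.
Each full week contributes one Tuesday: 174 so far.
The 4 extra days are Wed, Thu, Fri, Sat — none qualify.
Total: 174 + 0 = 174.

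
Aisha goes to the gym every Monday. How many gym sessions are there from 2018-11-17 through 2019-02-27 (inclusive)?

15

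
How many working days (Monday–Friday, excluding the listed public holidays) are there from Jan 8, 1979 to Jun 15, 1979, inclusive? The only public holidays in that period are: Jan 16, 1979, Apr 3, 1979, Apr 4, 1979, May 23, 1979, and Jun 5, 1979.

110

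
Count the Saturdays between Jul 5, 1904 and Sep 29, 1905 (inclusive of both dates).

Jul 5, 1904 is a Tuesday.
That's 452 days from start to end, counting both.
452 = 7 × 64 + 4, so there are 64 full weeks plus 4 extra days.
Each full week contributes one Saturday: 64 so far.
The 4 extra days are Tuesday, Wednesday, Thursday, Friday — none qualify.
Total: 64 + 0 = 64.

64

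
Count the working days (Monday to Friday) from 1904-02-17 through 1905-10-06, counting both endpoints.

1904-02-17 is a Wednesday.
The range spans 598 days (inclusive of both endpoints).
598 = 7 × 85 + 3, so there are 85 full weeks plus 3 extra days.
Each full week contributes 5 weekdays (Mon–Fri): 85 × 5 = 425.
The 3 extra days are Wednesday, Thursday, Friday — 3 of them qualify.
Total: 425 + 3 = 428.

428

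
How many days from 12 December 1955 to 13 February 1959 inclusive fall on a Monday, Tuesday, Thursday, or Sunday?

12 December 1955 is a Monday.
The range spans 1160 days (inclusive of both endpoints).
1160 = 7 × 165 + 5, so there are 165 full weeks plus 5 extra days.
Each full week contributes 4 days from the set (Mon, Tue, Thu, Sun): 165 × 4 = 660.
The 5 extra days are Monday, Tuesday, Wednesday, Thursday, Friday — 3 of them qualify.
Total: 660 + 3 = 663.

663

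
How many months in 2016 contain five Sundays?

A month has five Sundays exactly when Sunday falls within its first (length − 28) days.
Jan: 31 days, starts Fri → 5 of Fri, Sat, Sun ✓
Feb: 29 days, starts Mon → 5 of Mon
Mar: 31 days, starts Tue → 5 of Tue, Wed, Thu
Apr: 30 days, starts Fri → 5 of Fri, Sat
May: 31 days, starts Sun → 5 of Sun, Mon, Tue ✓
Jun: 30 days, starts Wed → 5 of Wed, Thu
Jul: 31 days, starts Fri → 5 of Fri, Sat, Sun ✓
Aug: 31 days, starts Mon → 5 of Mon, Tue, Wed
Sep: 30 days, starts Thu → 5 of Thu, Fri
Oct: 31 days, starts Sat → 5 of Sat, Sun, Mon ✓
Nov: 30 days, starts Tue → 5 of Tue, Wed
Dec: 31 days, starts Thu → 5 of Thu, Fri, Sat
Months with five Sundays: Jan, May, Jul, Oct.

4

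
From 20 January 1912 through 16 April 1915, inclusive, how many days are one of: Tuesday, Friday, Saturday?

20 January 1912 is a Saturday.
That's 1183 days from start to end, counting both.
1183 = 7 × 169, so the span is exactly 169 full weeks.
Each full week contributes 3 days from the set (Tue, Fri, Sat): 169 × 3 = 507.
Total: 507.

507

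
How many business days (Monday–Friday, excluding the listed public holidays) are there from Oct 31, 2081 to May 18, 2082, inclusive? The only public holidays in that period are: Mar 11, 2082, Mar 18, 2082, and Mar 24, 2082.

139

Oct 31, 2081 is a Friday.
From Oct 31, 2081 to May 18, 2082 is 200 days inclusive.
200 = 7 × 28 + 4, so there are 28 full weeks plus 4 extra days.
Each full week contributes 5 weekdays (Mon–Fri): 28 × 5 = 140.
The 4 extra days are Friday, Saturday, Sunday, Monday — 2 of them qualify.
Total: 140 + 2 = 142.
Holidays: Mar 11, 2082 (Wed); Mar 18, 2082 (Wed); Mar 24, 2082 (Tue).
All 3 holidays fall on weekdays, so subtract 3.
Business days: 142 − 3 = 139.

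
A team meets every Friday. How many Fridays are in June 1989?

5

1 June 1989 is a Thursday.
From 1 June 1989 to 30 June 1989 is 30 days inclusive.
30 = 7 × 4 + 2, so there are 4 full weeks plus 2 extra days.
Each full week contributes one Friday: 4 so far.
The 2 extra days are Thu, Fri — 1 of them qualifies.
Total: 4 + 1 = 5.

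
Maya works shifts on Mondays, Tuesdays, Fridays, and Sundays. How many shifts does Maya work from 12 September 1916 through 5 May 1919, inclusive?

552

12 September 1916 is a Tuesday.
From 12 September 1916 to 5 May 1919 is 966 days inclusive.
966 = 7 × 138, so the span is exactly 138 full weeks.
Each full week contributes 4 days from the set (Mon, Tue, Fri, Sun): 138 × 4 = 552.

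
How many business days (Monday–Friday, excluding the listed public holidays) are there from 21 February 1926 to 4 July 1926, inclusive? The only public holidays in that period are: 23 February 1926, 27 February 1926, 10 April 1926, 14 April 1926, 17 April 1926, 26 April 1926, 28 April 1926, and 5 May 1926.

21 February 1926 is a Sunday.
The range spans 134 days (inclusive of both endpoints).
134 = 7 × 19 + 1, so there are 19 full weeks plus 1 extra day.
Each full week contributes 5 weekdays (Mon–Fri): 19 × 5 = 95.
The 1 extra day is Sunday — none qualify.
Total: 95 + 0 = 95.
Holidays: 23 February 1926 (Tue); 27 February 1926 (Sat); 10 April 1926 (Sat); 14 April 1926 (Wed); 17 April 1926 (Sat); 26 April 1926 (Mon); 28 April 1926 (Wed); 5 May 1926 (Wed).
5 of the 8 holidays fall on weekdays; the rest are weekends and were already excluded.
Business days: 95 − 5 = 90.

90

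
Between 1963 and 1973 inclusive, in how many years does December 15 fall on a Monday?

1

Day of week of December 15 in each year:
1963: Sun, 1964: Tue, 1965: Wed, 1966: Thu, 1967: Fri, 1968: Sun, 1969: Mon ✓, 1970: Tue, 1971: Wed, 1972: Fri, 1973: Sat
Mondays: 1969.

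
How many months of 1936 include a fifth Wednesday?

A month has five Wednesdays exactly when Wednesday falls within its first (length − 28) days.
Jan: 31 days, starts Wed → 5 of Wed, Thu, Fri ✓
Feb: 29 days, starts Sat → 5 of Sat
Mar: 31 days, starts Sun → 5 of Sun, Mon, Tue
Apr: 30 days, starts Wed → 5 of Wed, Thu ✓
May: 31 days, starts Fri → 5 of Fri, Sat, Sun
Jun: 30 days, starts Mon → 5 of Mon, Tue
Jul: 31 days, starts Wed → 5 of Wed, Thu, Fri ✓
Aug: 31 days, starts Sat → 5 of Sat, Sun, Mon
Sep: 30 days, starts Tue → 5 of Tue, Wed ✓
Oct: 31 days, starts Thu → 5 of Thu, Fri, Sat
Nov: 30 days, starts Sun → 5 of Sun, Mon
Dec: 31 days, starts Tue → 5 of Tue, Wed, Thu ✓
Months with five Wednesdays: Jan, Apr, Jul, Sep, Dec.

5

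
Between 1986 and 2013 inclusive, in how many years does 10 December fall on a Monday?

4

Day of week of December 10 in each year:
1986: Wed, 1987: Thu, 1988: Sat, 1989: Sun, 1990: Mon ✓, 1991: Tue, 1992: Thu, 1993: Fri, 1994: Sat, 1995: Sun, 1996: Tue, 1997: Wed, 1998: Thu, 1999: Fri, 2000: Sun, 2001: Mon ✓, 2002: Tue, 2003: Wed, 2004: Fri, 2005: Sat, 2006: Sun, 2007: Mon ✓, 2008: Wed, 2009: Thu, 2010: Fri, 2011: Sat, 2012: Mon ✓, 2013: Tue
Mondays: 1990, 2001, 2007, 2012.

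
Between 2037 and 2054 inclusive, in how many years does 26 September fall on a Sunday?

Day of week of September 26 in each year:
2037: Sat, 2038: Sun ✓, 2039: Mon, 2040: Wed, 2041: Thu, 2042: Fri, 2043: Sat, 2044: Mon, 2045: Tue, 2046: Wed, 2047: Thu, 2048: Sat, 2049: Sun ✓, 2050: Mon, 2051: Tue, 2052: Thu, 2053: Fri, 2054: Sat
Sundays: 2038, 2049.

2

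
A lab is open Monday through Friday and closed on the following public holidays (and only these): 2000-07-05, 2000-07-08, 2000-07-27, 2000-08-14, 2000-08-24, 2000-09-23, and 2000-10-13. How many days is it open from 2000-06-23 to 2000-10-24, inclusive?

2000-06-23 is a Friday.
From 2000-06-23 to 2000-10-24 is 124 days inclusive.
124 = 7 × 17 + 5, so there are 17 full weeks plus 5 extra days.
Each full week contributes 5 weekdays (Mon–Fri): 17 × 5 = 85.
The 5 extra days are Fri, Sat, Sun, Mon, Tue — 3 of them qualify.
Total: 85 + 3 = 88.
Holidays: 2000-07-05 (Wed); 2000-07-08 (Sat); 2000-07-27 (Thu); 2000-08-14 (Mon); 2000-08-24 (Thu); 2000-09-23 (Sat); 2000-10-13 (Fri).
5 of the 7 holidays fall on weekdays; the rest are weekends and were already excluded.
Business days: 88 − 5 = 83.

83 working days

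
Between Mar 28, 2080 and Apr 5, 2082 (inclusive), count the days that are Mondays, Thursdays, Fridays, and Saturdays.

423

Mar 28, 2080 is a Thursday.
That's 739 days from start to end, counting both.
739 = 7 × 105 + 4, so there are 105 full weeks plus 4 extra days.
Each full week contributes 4 days from the set (Mon, Thu, Fri, Sat): 105 × 4 = 420.
The 4 extra days are Thursday, Friday, Saturday, Sunday — 3 of them qualify.
Total: 420 + 3 = 423.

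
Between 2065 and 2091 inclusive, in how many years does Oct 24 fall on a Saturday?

4

Day of week of October 24 in each year:
2065: Sat ✓, 2066: Sun, 2067: Mon, 2068: Wed, 2069: Thu, 2070: Fri, 2071: Sat ✓, 2072: Mon, 2073: Tue, 2074: Wed, 2075: Thu, 2076: Sat ✓, 2077: Sun, 2078: Mon, 2079: Tue, 2080: Thu, 2081: Fri, 2082: Sat ✓, 2083: Sun, 2084: Tue, 2085: Wed, 2086: Thu, 2087: Fri, 2088: Sun, 2089: Mon, 2090: Tue, 2091: Wed
Saturdays: 2065, 2071, 2076, 2082.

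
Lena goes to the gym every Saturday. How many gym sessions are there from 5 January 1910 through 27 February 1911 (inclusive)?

60 Saturdays

5 January 1910 is a Wednesday.
The range spans 419 days (inclusive of both endpoints).
419 = 7 × 59 + 6, so there are 59 full weeks plus 6 extra days.
Each full week contributes one Saturday: 59 so far.
The 6 extra days are Wed, Thu, Fri, Sat, Sun, Mon — 1 of them qualifies.
Total: 59 + 1 = 60.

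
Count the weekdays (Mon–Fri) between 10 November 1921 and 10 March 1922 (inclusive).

10 November 1921 is a Thursday.
That's 121 days from start to end, counting both.
121 = 7 × 17 + 2, so there are 17 full weeks plus 2 extra days.
Each full week contributes 5 weekdays (Mon–Fri): 17 × 5 = 85.
The 2 extra days are Thursday, Friday — 2 of them qualify.
Total: 85 + 2 = 87.

87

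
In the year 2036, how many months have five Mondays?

A month has five Mondays exactly when Monday falls within its first (length − 28) days.
Jan: 31 days, starts Tue → 5 of Tue, Wed, Thu
Feb: 29 days, starts Fri → 5 of Fri
Mar: 31 days, starts Sat → 5 of Sat, Sun, Mon ✓
Apr: 30 days, starts Tue → 5 of Tue, Wed
May: 31 days, starts Thu → 5 of Thu, Fri, Sat
Jun: 30 days, starts Sun → 5 of Sun, Mon ✓
Jul: 31 days, starts Tue → 5 of Tue, Wed, Thu
Aug: 31 days, starts Fri → 5 of Fri, Sat, Sun
Sep: 30 days, starts Mon → 5 of Mon, Tue ✓
Oct: 31 days, starts Wed → 5 of Wed, Thu, Fri
Nov: 30 days, starts Sat → 5 of Sat, Sun
Dec: 31 days, starts Mon → 5 of Mon, Tue, Wed ✓
Months with five Mondays: Mar, Jun, Sep, Dec.

4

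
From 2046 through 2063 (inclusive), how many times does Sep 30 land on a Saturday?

Day of week of September 30 in each year:
2046: Sun, 2047: Mon, 2048: Wed, 2049: Thu, 2050: Fri, 2051: Sat ✓, 2052: Mon, 2053: Tue, 2054: Wed, 2055: Thu, 2056: Sat ✓, 2057: Sun, 2058: Mon, 2059: Tue, 2060: Thu, 2061: Fri, 2062: Sat ✓, 2063: Sun
Saturdays: 2051, 2056, 2062.

3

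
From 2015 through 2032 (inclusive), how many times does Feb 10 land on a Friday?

2

Day of week of February 10 in each year:
2015: Tue, 2016: Wed, 2017: Fri ✓, 2018: Sat, 2019: Sun, 2020: Mon, 2021: Wed, 2022: Thu, 2023: Fri ✓, 2024: Sat, 2025: Mon, 2026: Tue, 2027: Wed, 2028: Thu, 2029: Sat, 2030: Sun, 2031: Mon, 2032: Tue
Fridays: 2017, 2023.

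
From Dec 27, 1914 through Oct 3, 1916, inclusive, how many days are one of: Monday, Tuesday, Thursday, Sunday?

Dec 27, 1914 is a Sunday.
From Dec 27, 1914 to Oct 3, 1916 is 647 days inclusive.
647 = 7 × 92 + 3, so there are 92 full weeks plus 3 extra days.
Each full week contributes 4 days from the set (Mon, Tue, Thu, Sun): 92 × 4 = 368.
The 3 extra days are Sunday, Monday, Tuesday — 3 of them qualify.
Total: 368 + 3 = 371.

371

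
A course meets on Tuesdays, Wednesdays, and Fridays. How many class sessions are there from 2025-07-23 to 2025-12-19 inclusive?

65

2025-07-23 is a Wednesday.
That's 150 days from start to end, counting both.
150 = 7 × 21 + 3, so there are 21 full weeks plus 3 extra days.
Each full week contributes 3 days from the set (Tue, Wed, Fri): 21 × 3 = 63.
The 3 extra days are Wednesday, Thursday, Friday — 2 of them qualify.
Total: 63 + 2 = 65.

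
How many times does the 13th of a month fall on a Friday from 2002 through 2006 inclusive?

Friday-the-13ths by year:
2002: Sep, Dec
2003: Jun
2004: Feb, Aug
2005: May
2006: Jan, Oct

8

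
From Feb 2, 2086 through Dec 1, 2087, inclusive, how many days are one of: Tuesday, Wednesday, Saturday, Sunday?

Feb 2, 2086 is a Saturday.
The range spans 668 days (inclusive of both endpoints).
668 = 7 × 95 + 3, so there are 95 full weeks plus 3 extra days.
Each full week contributes 4 days from the set (Tue, Wed, Sat, Sun): 95 × 4 = 380.
The 3 extra days are Sat, Sun, Mon — 2 of them qualify.
Total: 380 + 2 = 382.

382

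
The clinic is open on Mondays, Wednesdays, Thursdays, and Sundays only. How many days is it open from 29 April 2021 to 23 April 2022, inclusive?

205

29 April 2021 is a Thursday.
The range spans 360 days (inclusive of both endpoints).
360 = 7 × 51 + 3, so there are 51 full weeks plus 3 extra days.
Each full week contributes 4 days from the set (Mon, Wed, Thu, Sun): 51 × 4 = 204.
The 3 extra days are Thu, Fri, Sat — 1 of them qualifies.
Total: 204 + 1 = 205.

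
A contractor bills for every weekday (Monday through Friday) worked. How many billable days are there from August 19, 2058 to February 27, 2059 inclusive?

139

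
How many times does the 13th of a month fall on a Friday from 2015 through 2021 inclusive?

13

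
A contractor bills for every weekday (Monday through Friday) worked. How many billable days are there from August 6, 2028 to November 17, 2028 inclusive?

August 6, 2028 is a Sunday.
The range spans 104 days (inclusive of both endpoints).
104 = 7 × 14 + 6, so there are 14 full weeks plus 6 extra days.
Each full week contributes 5 weekdays (Mon–Fri): 14 × 5 = 70.
The 6 extra days are Sunday, Monday, Tuesday, Wednesday, Thursday, Friday — 5 of them qualify.
Total: 70 + 5 = 75.

75 weekdays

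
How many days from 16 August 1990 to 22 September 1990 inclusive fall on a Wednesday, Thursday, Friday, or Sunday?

16 August 1990 is a Thursday.
From 16 August 1990 to 22 September 1990 is 38 days inclusive.
38 = 7 × 5 + 3, so there are 5 full weeks plus 3 extra days.
Each full week contributes 4 days from the set (Wed, Thu, Fri, Sun): 5 × 4 = 20.
The 3 extra days are Thu, Fri, Sat — 2 of them qualify.
Total: 20 + 2 = 22.

22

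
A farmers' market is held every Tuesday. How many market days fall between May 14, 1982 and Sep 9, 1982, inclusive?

17

May 14, 1982 is a Friday.
That's 119 days from start to end, counting both.
119 = 7 × 17, so the span is exactly 17 full weeks.
Each full week contributes one Tuesday: 17 so far.
Total: 17.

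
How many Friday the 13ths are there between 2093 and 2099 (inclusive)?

Friday-the-13ths by year:
2093: Feb, Mar, Nov
2094: Aug
2095: May
2096: Jan, Apr, Jul
2097: Sep, Dec
2098: Jun
2099: Feb, Mar, Nov

14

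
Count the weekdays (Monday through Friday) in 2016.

261 weekdays

1 January 2016 is a Friday.
That's 366 days from start to end, counting both.
366 = 7 × 52 + 2, so there are 52 full weeks plus 2 extra days.
Each full week contributes 5 weekdays (Mon–Fri): 52 × 5 = 260.
The 2 extra days are Friday, Saturday — 1 of them qualifies.
Total: 260 + 1 = 261.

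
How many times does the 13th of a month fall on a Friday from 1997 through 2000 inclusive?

Friday-the-13ths by year:
1997: Jun
1998: Feb, Mar, Nov
1999: Aug
2000: Oct

6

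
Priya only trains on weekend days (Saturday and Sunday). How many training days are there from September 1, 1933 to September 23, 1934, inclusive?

September 1, 1933 is a Friday.
From September 1, 1933 to September 23, 1934 is 388 days inclusive.
388 = 7 × 55 + 3, so there are 55 full weeks plus 3 extra days.
Each full week contributes 2 weekend days (Sat, Sun): 55 × 2 = 110.
The 3 extra days are Friday, Saturday, Sunday — 2 of them qualify.
Total: 110 + 2 = 112.

112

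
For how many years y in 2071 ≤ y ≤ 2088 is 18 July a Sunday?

3

Day of week of July 18 in each year:
2071: Sat, 2072: Mon, 2073: Tue, 2074: Wed, 2075: Thu, 2076: Sat, 2077: Sun ✓, 2078: Mon, 2079: Tue, 2080: Thu, 2081: Fri, 2082: Sat, 2083: Sun ✓, 2084: Tue, 2085: Wed, 2086: Thu, 2087: Fri, 2088: Sun ✓
Sundays: 2077, 2083, 2088.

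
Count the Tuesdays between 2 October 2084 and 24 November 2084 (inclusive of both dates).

8 Tuesdays

2 October 2084 is a Monday.
That's 54 days from start to end, counting both.
54 = 7 × 7 + 5, so there are 7 full weeks plus 5 extra days.
Each full week contributes one Tuesday: 7 so far.
The 5 extra days are Mon, Tue, Wed, Thu, Fri — 1 of them qualifies.
Total: 7 + 1 = 8.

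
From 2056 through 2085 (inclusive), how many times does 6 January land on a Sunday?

Day of week of January 6 in each year:
2056: Thu, 2057: Sat, 2058: Sun ✓, 2059: Mon, 2060: Tue, 2061: Thu, 2062: Fri, 2063: Sat, 2064: Sun ✓, 2065: Tue, 2066: Wed, 2067: Thu, 2068: Fri, 2069: Sun ✓, 2070: Mon, 2071: Tue, 2072: Wed, 2073: Fri, 2074: Sat, 2075: Sun ✓, 2076: Mon, 2077: Wed, 2078: Thu, 2079: Fri, 2080: Sat, 2081: Mon, 2082: Tue, 2083: Wed, 2084: Thu, 2085: Sat
Sundays: 2058, 2064, 2069, 2075.

4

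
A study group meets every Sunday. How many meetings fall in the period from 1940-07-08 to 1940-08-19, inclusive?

6

1940-07-08 is a Monday.
That's 43 days from start to end, counting both.
43 = 7 × 6 + 1, so there are 6 full weeks plus 1 extra day.
Each full week contributes one Sunday: 6 so far.
The 1 extra day is Mon — none qualify.
Total: 6 + 0 = 6.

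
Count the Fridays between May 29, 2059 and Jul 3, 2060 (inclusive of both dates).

58 Fridays

May 29, 2059 is a Thursday.
That's 402 days from start to end, counting both.
402 = 7 × 57 + 3, so there are 57 full weeks plus 3 extra days.
Each full week contributes one Friday: 57 so far.
The 3 extra days are Thu, Fri, Sat — 1 of them qualifies.
Total: 57 + 1 = 58.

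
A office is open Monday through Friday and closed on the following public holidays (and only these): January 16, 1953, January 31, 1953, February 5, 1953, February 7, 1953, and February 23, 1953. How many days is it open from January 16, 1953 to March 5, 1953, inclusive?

32 business days

January 16, 1953 is a Friday.
That's 49 days from start to end, counting both.
49 = 7 × 7, so the span is exactly 7 full weeks.
Each full week contributes 5 weekdays (Mon–Fri): 7 × 5 = 35.
Holidays: January 16, 1953 (Fri); January 31, 1953 (Sat); February 5, 1953 (Thu); February 7, 1953 (Sat); February 23, 1953 (Mon).
3 of the 5 holidays fall on weekdays; the rest are weekends and were already excluded.
Business days: 35 − 3 = 32.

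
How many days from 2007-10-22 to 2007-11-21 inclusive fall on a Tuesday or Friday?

9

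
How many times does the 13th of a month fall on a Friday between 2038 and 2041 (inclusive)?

7

Friday-the-13ths by year:
2038: Aug
2039: May
2040: Jan, Apr, Jul
2041: Sep, Dec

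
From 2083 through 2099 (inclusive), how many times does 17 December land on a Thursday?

2

Day of week of December 17 in each year:
2083: Fri, 2084: Sun, 2085: Mon, 2086: Tue, 2087: Wed, 2088: Fri, 2089: Sat, 2090: Sun, 2091: Mon, 2092: Wed, 2093: Thu ✓, 2094: Fri, 2095: Sat, 2096: Mon, 2097: Tue, 2098: Wed, 2099: Thu ✓
Thursdays: 2093, 2099.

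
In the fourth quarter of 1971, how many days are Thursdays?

13

1971-10-01 is a Friday.
That's 92 days from start to end, counting both.
92 = 7 × 13 + 1, so there are 13 full weeks plus 1 extra day.
Each full week contributes one Thursday: 13 so far.
The 1 extra day is Fri — none qualify.
Total: 13 + 0 = 13.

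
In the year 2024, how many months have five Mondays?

A month has five Mondays exactly when Monday falls within its first (length − 28) days.
Jan: 31 days, starts Mon → 5 of Mon, Tue, Wed ✓
Feb: 29 days, starts Thu → 5 of Thu
Mar: 31 days, starts Fri → 5 of Fri, Sat, Sun
Apr: 30 days, starts Mon → 5 of Mon, Tue ✓
May: 31 days, starts Wed → 5 of Wed, Thu, Fri
Jun: 30 days, starts Sat → 5 of Sat, Sun
Jul: 31 days, starts Mon → 5 of Mon, Tue, Wed ✓
Aug: 31 days, starts Thu → 5 of Thu, Fri, Sat
Sep: 30 days, starts Sun → 5 of Sun, Mon ✓
Oct: 31 days, starts Tue → 5 of Tue, Wed, Thu
Nov: 30 days, starts Fri → 5 of Fri, Sat
Dec: 31 days, starts Sun → 5 of Sun, Mon, Tue ✓
Months with five Mondays: Jan, Apr, Jul, Sep, Dec.

5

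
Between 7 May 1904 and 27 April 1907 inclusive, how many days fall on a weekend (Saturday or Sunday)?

7 May 1904 is a Saturday.
From 7 May 1904 to 27 April 1907 is 1086 days inclusive.
1086 = 7 × 155 + 1, so there are 155 full weeks plus 1 extra day.
Each full week contributes 2 weekend days (Sat, Sun): 155 × 2 = 310.
The 1 extra day is Sat — 1 of them qualifies.
Total: 310 + 1 = 311.

311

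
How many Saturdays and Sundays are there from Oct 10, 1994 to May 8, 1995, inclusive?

Oct 10, 1994 is a Monday.
From Oct 10, 1994 to May 8, 1995 is 211 days inclusive.
211 = 7 × 30 + 1, so there are 30 full weeks plus 1 extra day.
Each full week contributes 2 weekend days (Sat, Sun): 30 × 2 = 60.
The 1 extra day is Mon — none qualify.
Total: 60 + 0 = 60.

60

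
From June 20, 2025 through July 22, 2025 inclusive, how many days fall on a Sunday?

5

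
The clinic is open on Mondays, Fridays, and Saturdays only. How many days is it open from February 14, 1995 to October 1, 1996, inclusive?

February 14, 1995 is a Tuesday.
From February 14, 1995 to October 1, 1996 is 596 days inclusive.
596 = 7 × 85 + 1, so there are 85 full weeks plus 1 extra day.
Each full week contributes 3 days from the set (Mon, Fri, Sat): 85 × 3 = 255.
The 1 extra day is Tuesday — none qualify.
Total: 255 + 0 = 255.

255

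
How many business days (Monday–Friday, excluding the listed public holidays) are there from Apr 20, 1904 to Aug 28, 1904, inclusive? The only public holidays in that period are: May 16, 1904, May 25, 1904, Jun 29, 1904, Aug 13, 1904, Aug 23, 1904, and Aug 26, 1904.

88 business days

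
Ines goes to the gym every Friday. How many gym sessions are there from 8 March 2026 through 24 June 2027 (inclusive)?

67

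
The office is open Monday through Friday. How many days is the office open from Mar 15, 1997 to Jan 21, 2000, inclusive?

Mar 15, 1997 is a Saturday.
That's 1043 days from start to end, counting both.
1043 = 7 × 149, so the span is exactly 149 full weeks.
Each full week contributes 5 weekdays (Mon–Fri): 149 × 5 = 745.

745 weekdays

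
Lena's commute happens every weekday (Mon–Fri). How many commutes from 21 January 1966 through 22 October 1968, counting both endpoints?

21 January 1966 is a Friday.
The range spans 1006 days (inclusive of both endpoints).
1006 = 7 × 143 + 5, so there are 143 full weeks plus 5 extra days.
Each full week contributes 5 weekdays (Mon–Fri): 143 × 5 = 715.
The 5 extra days are Fri, Sat, Sun, Mon, Tue — 3 of them qualify.
Total: 715 + 3 = 718.

718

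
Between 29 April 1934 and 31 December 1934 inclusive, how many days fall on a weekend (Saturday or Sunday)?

29 April 1934 is a Sunday.
From 29 April 1934 to 31 December 1934 is 247 days inclusive.
247 = 7 × 35 + 2, so there are 35 full weeks plus 2 extra days.
Each full week contributes 2 weekend days (Sat, Sun): 35 × 2 = 70.
The 2 extra days are Sun, Mon — 1 of them qualifies.
Total: 70 + 1 = 71.

71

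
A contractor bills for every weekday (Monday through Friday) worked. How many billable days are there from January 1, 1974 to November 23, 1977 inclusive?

January 1, 1974 is a Tuesday.
That's 1423 days from start to end, counting both.
1423 = 7 × 203 + 2, so there are 203 full weeks plus 2 extra days.
Each full week contributes 5 weekdays (Mon–Fri): 203 × 5 = 1015.
The 2 extra days are Tuesday, Wednesday — 2 of them qualify.
Total: 1015 + 2 = 1017.

1017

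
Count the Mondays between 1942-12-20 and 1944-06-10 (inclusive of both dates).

1942-12-20 is a Sunday.
That's 539 days from start to end, counting both.
539 = 7 × 77, so the span is exactly 77 full weeks.
Each full week contributes one Monday: 77 so far.
Total: 77.

77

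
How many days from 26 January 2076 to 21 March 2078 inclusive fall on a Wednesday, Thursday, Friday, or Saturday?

448

26 January 2076 is a Sunday.
The range spans 786 days (inclusive of both endpoints).
786 = 7 × 112 + 2, so there are 112 full weeks plus 2 extra days.
Each full week contributes 4 days from the set (Wed, Thu, Fri, Sat): 112 × 4 = 448.
The 2 extra days are Sun, Mon — none qualify.
Total: 448 + 0 = 448.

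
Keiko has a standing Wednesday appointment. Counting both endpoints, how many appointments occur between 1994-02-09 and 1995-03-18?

58

1994-02-09 is a Wednesday.
The range spans 403 days (inclusive of both endpoints).
403 = 7 × 57 + 4, so there are 57 full weeks plus 4 extra days.
Each full week contributes one Wednesday: 57 so far.
The 4 extra days are Wednesday, Thursday, Friday, Saturday — 1 of them qualifies.
Total: 57 + 1 = 58.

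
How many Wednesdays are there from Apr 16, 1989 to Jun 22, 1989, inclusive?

10

Apr 16, 1989 is a Sunday.
That's 68 days from start to end, counting both.
68 = 7 × 9 + 5, so there are 9 full weeks plus 5 extra days.
Each full week contributes one Wednesday: 9 so far.
The 5 extra days are Sunday, Monday, Tuesday, Wednesday, Thursday — 1 of them qualifies.
Total: 9 + 1 = 10.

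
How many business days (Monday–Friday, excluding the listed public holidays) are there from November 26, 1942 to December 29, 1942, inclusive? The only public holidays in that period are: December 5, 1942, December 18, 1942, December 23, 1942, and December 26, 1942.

22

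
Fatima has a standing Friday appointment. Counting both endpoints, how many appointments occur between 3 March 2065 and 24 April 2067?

112 Fridays

3 March 2065 is a Tuesday.
The range spans 783 days (inclusive of both endpoints).
783 = 7 × 111 + 6, so there are 111 full weeks plus 6 extra days.
Each full week contributes one Friday: 111 so far.
The 6 extra days are Tue, Wed, Thu, Fri, Sat, Sun — 1 of them qualifies.
Total: 111 + 1 = 112.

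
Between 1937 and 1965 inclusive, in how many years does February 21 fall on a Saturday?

Day of week of February 21 in each year:
1937: Sun, 1938: Mon, 1939: Tue, 1940: Wed, 1941: Fri, 1942: Sat ✓, 1943: Sun, 1944: Mon, 1945: Wed, 1946: Thu, 1947: Fri, 1948: Sat ✓, 1949: Mon, 1950: Tue, 1951: Wed, 1952: Thu, 1953: Sat ✓, 1954: Sun, 1955: Mon, 1956: Tue, 1957: Thu, 1958: Fri, 1959: Sat ✓, 1960: Sun, 1961: Tue, 1962: Wed, 1963: Thu, 1964: Fri, 1965: Sun
Saturdays: 1942, 1948, 1953, 1959.

4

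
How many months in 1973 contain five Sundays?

4

A month has five Sundays exactly when Sunday falls within its first (length − 28) days.
Jan: 31 days, starts Mon → 5 of Mon, Tue, Wed
Feb: 28 days, starts Thu → 5 of (none)
Mar: 31 days, starts Thu → 5 of Thu, Fri, Sat
Apr: 30 days, starts Sun → 5 of Sun, Mon ✓
May: 31 days, starts Tue → 5 of Tue, Wed, Thu
Jun: 30 days, starts Fri → 5 of Fri, Sat
Jul: 31 days, starts Sun → 5 of Sun, Mon, Tue ✓
Aug: 31 days, starts Wed → 5 of Wed, Thu, Fri
Sep: 30 days, starts Sat → 5 of Sat, Sun ✓
Oct: 31 days, starts Mon → 5 of Mon, Tue, Wed
Nov: 30 days, starts Thu → 5 of Thu, Fri
Dec: 31 days, starts Sat → 5 of Sat, Sun, Mon ✓
Months with five Sundays: Apr, Jul, Sep, Dec.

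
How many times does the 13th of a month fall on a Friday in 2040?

The 13th falls on a Friday when the month's 13th has weekday Fri.
Jan 13 is Fri ✓; Feb 13 is Mon; Mar 13 is Tue; Apr 13 is Fri ✓; May 13 is Sun; Jun 13 is Wed; Jul 13 is Fri ✓; Aug 13 is Mon; Sep 13 is Thu; Oct 13 is Sat; Nov 13 is Tue; Dec 13 is Thu.
Friday the 13ths: Jan, Apr, Jul.

3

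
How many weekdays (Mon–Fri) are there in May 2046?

May 1, 2046 is a Tuesday.
The range spans 31 days (inclusive of both endpoints).
31 = 7 × 4 + 3, so there are 4 full weeks plus 3 extra days.
Each full week contributes 5 weekdays (Mon–Fri): 4 × 5 = 20.
The 3 extra days are Tuesday, Wednesday, Thursday — 3 of them qualify.
Total: 20 + 3 = 23.

23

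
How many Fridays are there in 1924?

Jan 1, 1924 is a Tuesday.
The range spans 366 days (inclusive of both endpoints).
366 = 7 × 52 + 2, so there are 52 full weeks plus 2 extra days.
Each full week contributes one Friday: 52 so far.
The 2 extra days are Tuesday, Wednesday — none qualify.
Total: 52 + 0 = 52.

52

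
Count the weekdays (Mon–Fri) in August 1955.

23

1955-08-01 is a Monday.
The range spans 31 days (inclusive of both endpoints).
31 = 7 × 4 + 3, so there are 4 full weeks plus 3 extra days.
Each full week contributes 5 weekdays (Mon–Fri): 4 × 5 = 20.
The 3 extra days are Monday, Tuesday, Wednesday — 3 of them qualify.
Total: 20 + 3 = 23.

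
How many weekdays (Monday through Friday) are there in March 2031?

21 weekdays

1 March 2031 is a Saturday.
The range spans 31 days (inclusive of both endpoints).
31 = 7 × 4 + 3, so there are 4 full weeks plus 3 extra days.
Each full week contributes 5 weekdays (Mon–Fri): 4 × 5 = 20.
The 3 extra days are Sat, Sun, Mon — 1 of them qualifies.
Total: 20 + 1 = 21.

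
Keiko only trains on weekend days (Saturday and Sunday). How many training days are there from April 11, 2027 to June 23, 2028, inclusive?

April 11, 2027 is a Sunday.
That's 440 days from start to end, counting both.
440 = 7 × 62 + 6, so there are 62 full weeks plus 6 extra days.
Each full week contributes 2 weekend days (Sat, Sun): 62 × 2 = 124.
The 6 extra days are Sun, Mon, Tue, Wed, Thu, Fri — 1 of them qualifies.
Total: 124 + 1 = 125.

125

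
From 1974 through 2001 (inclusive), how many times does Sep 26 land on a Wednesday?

4

Day of week of September 26 in each year:
1974: Thu, 1975: Fri, 1976: Sun, 1977: Mon, 1978: Tue, 1979: Wed ✓, 1980: Fri, 1981: Sat, 1982: Sun, 1983: Mon, 1984: Wed ✓, 1985: Thu, 1986: Fri, 1987: Sat, 1988: Mon, 1989: Tue, 1990: Wed ✓, 1991: Thu, 1992: Sat, 1993: Sun, 1994: Mon, 1995: Tue, 1996: Thu, 1997: Fri, 1998: Sat, 1999: Sun, 2000: Tue, 2001: Wed ✓
Wednesdays: 1979, 1984, 1990, 2001.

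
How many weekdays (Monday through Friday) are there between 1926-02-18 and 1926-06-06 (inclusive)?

77 weekdays

1926-02-18 is a Thursday.
From 1926-02-18 to 1926-06-06 is 109 days inclusive.
109 = 7 × 15 + 4, so there are 15 full weeks plus 4 extra days.
Each full week contributes 5 weekdays (Mon–Fri): 15 × 5 = 75.
The 4 extra days are Thu, Fri, Sat, Sun — 2 of them qualify.
Total: 75 + 2 = 77.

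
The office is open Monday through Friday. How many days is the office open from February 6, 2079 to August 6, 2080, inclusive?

392

February 6, 2079 is a Monday.
That's 548 days from start to end, counting both.
548 = 7 × 78 + 2, so there are 78 full weeks plus 2 extra days.
Each full week contributes 5 weekdays (Mon–Fri): 78 × 5 = 390.
The 2 extra days are Monday, Tuesday — 2 of them qualify.
Total: 390 + 2 = 392.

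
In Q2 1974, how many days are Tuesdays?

13

Apr 1, 1974 is a Monday.
From Apr 1, 1974 to Jun 30, 1974 is 91 days inclusive.
91 = 7 × 13, so the span is exactly 13 full weeks.
Each full week contributes one Tuesday: 13 so far.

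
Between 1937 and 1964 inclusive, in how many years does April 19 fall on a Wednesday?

Day of week of April 19 in each year:
1937: Mon, 1938: Tue, 1939: Wed ✓, 1940: Fri, 1941: Sat, 1942: Sun, 1943: Mon, 1944: Wed ✓, 1945: Thu, 1946: Fri, 1947: Sat, 1948: Mon, 1949: Tue, 1950: Wed ✓, 1951: Thu, 1952: Sat, 1953: Sun, 1954: Mon, 1955: Tue, 1956: Thu, 1957: Fri, 1958: Sat, 1959: Sun, 1960: Tue, 1961: Wed ✓, 1962: Thu, 1963: Fri, 1964: Sun
Wednesdays: 1939, 1944, 1950, 1961.

4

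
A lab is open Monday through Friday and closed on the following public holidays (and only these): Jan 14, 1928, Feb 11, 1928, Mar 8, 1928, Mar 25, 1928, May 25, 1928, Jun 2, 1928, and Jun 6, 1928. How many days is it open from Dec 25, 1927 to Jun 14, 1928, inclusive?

121

Dec 25, 1927 is a Sunday.
The range spans 173 days (inclusive of both endpoints).
173 = 7 × 24 + 5, so there are 24 full weeks plus 5 extra days.
Each full week contributes 5 weekdays (Mon–Fri): 24 × 5 = 120.
The 5 extra days are Sun, Mon, Tue, Wed, Thu — 4 of them qualify.
Total: 120 + 4 = 124.
Holidays: Jan 14, 1928 (Sat); Feb 11, 1928 (Sat); Mar 8, 1928 (Thu); Mar 25, 1928 (Sun); May 25, 1928 (Fri); Jun 2, 1928 (Sat); Jun 6, 1928 (Wed).
3 of the 7 holidays fall on weekdays; the rest are weekends and were already excluded.
Business days: 124 − 3 = 121.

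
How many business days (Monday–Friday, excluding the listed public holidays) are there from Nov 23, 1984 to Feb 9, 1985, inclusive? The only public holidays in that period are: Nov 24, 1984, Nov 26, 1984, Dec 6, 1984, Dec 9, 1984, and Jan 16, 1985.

53

Nov 23, 1984 is a Friday.
The range spans 79 days (inclusive of both endpoints).
79 = 7 × 11 + 2, so there are 11 full weeks plus 2 extra days.
Each full week contributes 5 weekdays (Mon–Fri): 11 × 5 = 55.
The 2 extra days are Friday, Saturday — 1 of them qualifies.
Total: 55 + 1 = 56.
Holidays: Nov 24, 1984 (Sat); Nov 26, 1984 (Mon); Dec 6, 1984 (Thu); Dec 9, 1984 (Sun); Jan 16, 1985 (Wed).
3 of the 5 holidays fall on weekdays; the rest are weekends and were already excluded.
Business days: 56 − 3 = 53.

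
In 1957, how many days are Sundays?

52

January 1, 1957 is a Tuesday.
That's 365 days from start to end, counting both.
365 = 7 × 52 + 1, so there are 52 full weeks plus 1 extra day.
Each full week contributes one Sunday: 52 so far.
The 1 extra day is Tue — none qualify.
Total: 52 + 0 = 52.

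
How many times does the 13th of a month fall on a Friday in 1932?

1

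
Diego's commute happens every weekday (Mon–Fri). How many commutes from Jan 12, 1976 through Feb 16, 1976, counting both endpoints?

26 weekdays

Jan 12, 1976 is a Monday.
The range spans 36 days (inclusive of both endpoints).
36 = 7 × 5 + 1, so there are 5 full weeks plus 1 extra day.
Each full week contributes 5 weekdays (Mon–Fri): 5 × 5 = 25.
The 1 extra day is Mon — 1 of them qualifies.
Total: 25 + 1 = 26.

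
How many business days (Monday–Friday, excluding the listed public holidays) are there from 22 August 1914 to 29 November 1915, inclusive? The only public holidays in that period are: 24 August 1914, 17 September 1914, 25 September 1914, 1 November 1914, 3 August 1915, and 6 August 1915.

326 business days

22 August 1914 is a Saturday.
The range spans 465 days (inclusive of both endpoints).
465 = 7 × 66 + 3, so there are 66 full weeks plus 3 extra days.
Each full week contributes 5 weekdays (Mon–Fri): 66 × 5 = 330.
The 3 extra days are Sat, Sun, Mon — 1 of them qualifies.
Total: 330 + 1 = 331.
Holidays: 24 August 1914 (Mon); 17 September 1914 (Thu); 25 September 1914 (Fri); 1 November 1914 (Sun); 3 August 1915 (Tue); 6 August 1915 (Fri).
5 of the 6 holidays fall on weekdays; the rest are weekends and were already excluded.
Business days: 331 − 5 = 326.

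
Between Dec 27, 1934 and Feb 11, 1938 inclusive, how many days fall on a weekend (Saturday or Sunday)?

326

Dec 27, 1934 is a Thursday.
The range spans 1143 days (inclusive of both endpoints).
1143 = 7 × 163 + 2, so there are 163 full weeks plus 2 extra days.
Each full week contributes 2 weekend days (Sat, Sun): 163 × 2 = 326.
The 2 extra days are Thursday, Friday — none qualify.
Total: 326 + 0 = 326.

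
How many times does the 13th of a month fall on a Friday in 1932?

The 13th falls on a Friday when the month's 13th has weekday Fri.
Jan 13 is Wed; Feb 13 is Sat; Mar 13 is Sun; Apr 13 is Wed; May 13 is Fri ✓; Jun 13 is Mon; Jul 13 is Wed; Aug 13 is Sat; Sep 13 is Tue; Oct 13 is Thu; Nov 13 is Sun; Dec 13 is Tue.
Friday the 13ths: May.

1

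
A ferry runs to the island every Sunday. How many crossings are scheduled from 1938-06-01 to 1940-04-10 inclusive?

1938-06-01 is a Wednesday.
From 1938-06-01 to 1940-04-10 is 680 days inclusive.
680 = 7 × 97 + 1, so there are 97 full weeks plus 1 extra day.
Each full week contributes one Sunday: 97 so far.
The 1 extra day is Wed — none qualify.
Total: 97 + 0 = 97.

97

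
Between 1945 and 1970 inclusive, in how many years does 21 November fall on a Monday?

Day of week of November 21 in each year:
1945: Wed, 1946: Thu, 1947: Fri, 1948: Sun, 1949: Mon ✓, 1950: Tue, 1951: Wed, 1952: Fri, 1953: Sat, 1954: Sun, 1955: Mon ✓, 1956: Wed, 1957: Thu, 1958: Fri, 1959: Sat, 1960: Mon ✓, 1961: Tue, 1962: Wed, 1963: Thu, 1964: Sat, 1965: Sun, 1966: Mon ✓, 1967: Tue, 1968: Thu, 1969: Fri, 1970: Sat
Mondays: 1949, 1955, 1960, 1966.

4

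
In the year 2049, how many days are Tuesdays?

52

2049-01-01 is a Friday.
From 2049-01-01 to 2049-12-31 is 365 days inclusive.
365 = 7 × 52 + 1, so there are 52 full weeks plus 1 extra day.
Each full week contributes one Tuesday: 52 so far.
The 1 extra day is Friday — none qualify.
Total: 52 + 0 = 52.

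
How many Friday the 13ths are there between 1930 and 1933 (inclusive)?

Friday-the-13ths by year:
1930: Jun
1931: Feb, Mar, Nov
1932: May
1933: Jan, Oct

7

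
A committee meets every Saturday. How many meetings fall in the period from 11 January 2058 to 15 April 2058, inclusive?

14

11 January 2058 is a Friday.
From 11 January 2058 to 15 April 2058 is 95 days inclusive.
95 = 7 × 13 + 4, so there are 13 full weeks plus 4 extra days.
Each full week contributes one Saturday: 13 so far.
The 4 extra days are Friday, Saturday, Sunday, Monday — 1 of them qualifies.
Total: 13 + 1 = 14.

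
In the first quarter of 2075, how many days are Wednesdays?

13

1 January 2075 is a Tuesday.
From 1 January 2075 to 31 March 2075 is 90 days inclusive.
90 = 7 × 12 + 6, so there are 12 full weeks plus 6 extra days.
Each full week contributes one Wednesday: 12 so far.
The 6 extra days are Tuesday, Wednesday, Thursday, Friday, Saturday, Sunday — 1 of them qualifies.
Total: 12 + 1 = 13.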